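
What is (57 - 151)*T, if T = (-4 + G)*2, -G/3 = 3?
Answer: 2444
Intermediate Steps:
G = -9 (G = -3*3 = -9)
T = -26 (T = (-4 - 9)*2 = -13*2 = -26)
(57 - 151)*T = (57 - 151)*(-26) = -94*(-26) = 2444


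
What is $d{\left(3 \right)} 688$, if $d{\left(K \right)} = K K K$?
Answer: $18576$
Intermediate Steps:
$d{\left(K \right)} = K^{3}$ ($d{\left(K \right)} = K^{2} K = K^{3}$)
$d{\left(3 \right)} 688 = 3^{3} \cdot 688 = 27 \cdot 688 = 18576$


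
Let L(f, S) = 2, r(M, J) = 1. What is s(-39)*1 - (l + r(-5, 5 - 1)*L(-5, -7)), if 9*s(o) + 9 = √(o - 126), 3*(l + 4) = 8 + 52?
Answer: -19 + I*√165/9 ≈ -19.0 + 1.4272*I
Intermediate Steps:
l = 16 (l = -4 + (8 + 52)/3 = -4 + (⅓)*60 = -4 + 20 = 16)
s(o) = -1 + √(-126 + o)/9 (s(o) = -1 + √(o - 126)/9 = -1 + √(-126 + o)/9)
s(-39)*1 - (l + r(-5, 5 - 1)*L(-5, -7)) = (-1 + √(-126 - 39)/9)*1 - (16 + 1*2) = (-1 + √(-165)/9)*1 - (16 + 2) = (-1 + (I*√165)/9)*1 - 1*18 = (-1 + I*√165/9)*1 - 18 = (-1 + I*√165/9) - 18 = -19 + I*√165/9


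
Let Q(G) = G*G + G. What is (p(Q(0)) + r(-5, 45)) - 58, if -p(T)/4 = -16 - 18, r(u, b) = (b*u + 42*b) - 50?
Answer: 1693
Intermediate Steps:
r(u, b) = -50 + 42*b + b*u (r(u, b) = (42*b + b*u) - 50 = -50 + 42*b + b*u)
Q(G) = G + G² (Q(G) = G² + G = G + G²)
p(T) = 136 (p(T) = -4*(-16 - 18) = -4*(-34) = 136)
(p(Q(0)) + r(-5, 45)) - 58 = (136 + (-50 + 42*45 + 45*(-5))) - 58 = (136 + (-50 + 1890 - 225)) - 58 = (136 + 1615) - 58 = 1751 - 58 = 1693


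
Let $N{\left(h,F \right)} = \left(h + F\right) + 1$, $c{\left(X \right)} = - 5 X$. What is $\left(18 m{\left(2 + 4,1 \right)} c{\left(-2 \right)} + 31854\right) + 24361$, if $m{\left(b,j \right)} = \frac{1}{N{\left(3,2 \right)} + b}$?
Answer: $56230$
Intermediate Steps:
$N{\left(h,F \right)} = 1 + F + h$ ($N{\left(h,F \right)} = \left(F + h\right) + 1 = 1 + F + h$)
$m{\left(b,j \right)} = \frac{1}{6 + b}$ ($m{\left(b,j \right)} = \frac{1}{\left(1 + 2 + 3\right) + b} = \frac{1}{6 + b}$)
$\left(18 m{\left(2 + 4,1 \right)} c{\left(-2 \right)} + 31854\right) + 24361 = \left(\frac{18}{6 + \left(2 + 4\right)} \left(\left(-5\right) \left(-2\right)\right) + 31854\right) + 24361 = \left(\frac{18}{6 + 6} \cdot 10 + 31854\right) + 24361 = \left(\frac{18}{12} \cdot 10 + 31854\right) + 24361 = \left(18 \cdot \frac{1}{12} \cdot 10 + 31854\right) + 24361 = \left(\frac{3}{2} \cdot 10 + 31854\right) + 24361 = \left(15 + 31854\right) + 24361 = 31869 + 24361 = 56230$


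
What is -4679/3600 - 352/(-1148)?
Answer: -1026073/1033200 ≈ -0.99310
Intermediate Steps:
-4679/3600 - 352/(-1148) = -4679*1/3600 - 352*(-1/1148) = -4679/3600 + 88/287 = -1026073/1033200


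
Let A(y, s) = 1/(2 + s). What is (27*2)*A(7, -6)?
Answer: -27/2 ≈ -13.500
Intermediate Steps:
(27*2)*A(7, -6) = (27*2)/(2 - 6) = 54/(-4) = 54*(-1/4) = -27/2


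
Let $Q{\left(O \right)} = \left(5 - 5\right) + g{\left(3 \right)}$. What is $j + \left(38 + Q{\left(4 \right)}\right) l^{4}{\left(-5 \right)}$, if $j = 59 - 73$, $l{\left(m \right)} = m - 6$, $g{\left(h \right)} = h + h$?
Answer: $644190$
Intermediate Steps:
$g{\left(h \right)} = 2 h$
$l{\left(m \right)} = -6 + m$ ($l{\left(m \right)} = m - 6 = -6 + m$)
$j = -14$
$Q{\left(O \right)} = 6$ ($Q{\left(O \right)} = \left(5 - 5\right) + 2 \cdot 3 = 0 + 6 = 6$)
$j + \left(38 + Q{\left(4 \right)}\right) l^{4}{\left(-5 \right)} = -14 + \left(38 + 6\right) \left(-6 - 5\right)^{4} = -14 + 44 \left(-11\right)^{4} = -14 + 44 \cdot 14641 = -14 + 644204 = 644190$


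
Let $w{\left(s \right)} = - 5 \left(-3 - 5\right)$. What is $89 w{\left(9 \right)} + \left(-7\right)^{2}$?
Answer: $3609$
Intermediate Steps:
$w{\left(s \right)} = 40$ ($w{\left(s \right)} = \left(-5\right) \left(-8\right) = 40$)
$89 w{\left(9 \right)} + \left(-7\right)^{2} = 89 \cdot 40 + \left(-7\right)^{2} = 3560 + 49 = 3609$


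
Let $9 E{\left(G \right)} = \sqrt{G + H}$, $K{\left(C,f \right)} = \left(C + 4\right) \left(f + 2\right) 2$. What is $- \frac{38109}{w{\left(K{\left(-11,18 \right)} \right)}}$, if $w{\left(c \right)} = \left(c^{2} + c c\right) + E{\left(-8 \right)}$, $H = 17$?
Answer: $- \frac{114327}{470401} \approx -0.24304$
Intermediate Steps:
$K{\left(C,f \right)} = 2 \left(2 + f\right) \left(4 + C\right)$ ($K{\left(C,f \right)} = \left(4 + C\right) \left(2 + f\right) 2 = \left(2 + f\right) \left(4 + C\right) 2 = 2 \left(2 + f\right) \left(4 + C\right)$)
$E{\left(G \right)} = \frac{\sqrt{17 + G}}{9}$ ($E{\left(G \right)} = \frac{\sqrt{G + 17}}{9} = \frac{\sqrt{17 + G}}{9}$)
$w{\left(c \right)} = \frac{1}{3} + 2 c^{2}$ ($w{\left(c \right)} = \left(c^{2} + c c\right) + \frac{\sqrt{17 - 8}}{9} = \left(c^{2} + c^{2}\right) + \frac{\sqrt{9}}{9} = 2 c^{2} + \frac{1}{9} \cdot 3 = 2 c^{2} + \frac{1}{3} = \frac{1}{3} + 2 c^{2}$)
$- \frac{38109}{w{\left(K{\left(-11,18 \right)} \right)}} = - \frac{38109}{\frac{1}{3} + 2 \left(16 + 4 \left(-11\right) + 8 \cdot 18 + 2 \left(-11\right) 18\right)^{2}} = - \frac{38109}{\frac{1}{3} + 2 \left(16 - 44 + 144 - 396\right)^{2}} = - \frac{38109}{\frac{1}{3} + 2 \left(-280\right)^{2}} = - \frac{38109}{\frac{1}{3} + 2 \cdot 78400} = - \frac{38109}{\frac{1}{3} + 156800} = - \frac{38109}{\frac{470401}{3}} = \left(-38109\right) \frac{3}{470401} = - \frac{114327}{470401}$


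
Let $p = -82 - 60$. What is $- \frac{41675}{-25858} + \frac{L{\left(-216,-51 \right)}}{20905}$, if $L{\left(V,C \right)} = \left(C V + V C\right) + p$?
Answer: $\frac{287449499}{108112298} \approx 2.6588$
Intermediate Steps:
$p = -142$
$L{\left(V,C \right)} = -142 + 2 C V$ ($L{\left(V,C \right)} = \left(C V + V C\right) - 142 = \left(C V + C V\right) - 142 = 2 C V - 142 = -142 + 2 C V$)
$- \frac{41675}{-25858} + \frac{L{\left(-216,-51 \right)}}{20905} = - \frac{41675}{-25858} + \frac{-142 + 2 \left(-51\right) \left(-216\right)}{20905} = \left(-41675\right) \left(- \frac{1}{25858}\right) + \left(-142 + 22032\right) \frac{1}{20905} = \frac{41675}{25858} + 21890 \cdot \frac{1}{20905} = \frac{41675}{25858} + \frac{4378}{4181} = \frac{287449499}{108112298}$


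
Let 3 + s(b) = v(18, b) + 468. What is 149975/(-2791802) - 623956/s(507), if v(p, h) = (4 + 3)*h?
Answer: -871281804181/5603146614 ≈ -155.50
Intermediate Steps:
v(p, h) = 7*h
s(b) = 465 + 7*b (s(b) = -3 + (7*b + 468) = -3 + (468 + 7*b) = 465 + 7*b)
149975/(-2791802) - 623956/s(507) = 149975/(-2791802) - 623956/(465 + 7*507) = 149975*(-1/2791802) - 623956/(465 + 3549) = -149975/2791802 - 623956/4014 = -149975/2791802 - 623956*1/4014 = -149975/2791802 - 311978/2007 = -871281804181/5603146614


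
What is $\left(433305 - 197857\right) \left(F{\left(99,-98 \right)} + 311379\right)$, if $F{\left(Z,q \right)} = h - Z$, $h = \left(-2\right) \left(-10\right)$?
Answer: $73294962400$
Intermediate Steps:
$h = 20$
$F{\left(Z,q \right)} = 20 - Z$
$\left(433305 - 197857\right) \left(F{\left(99,-98 \right)} + 311379\right) = \left(433305 - 197857\right) \left(\left(20 - 99\right) + 311379\right) = 235448 \left(\left(20 - 99\right) + 311379\right) = 235448 \left(-79 + 311379\right) = 235448 \cdot 311300 = 73294962400$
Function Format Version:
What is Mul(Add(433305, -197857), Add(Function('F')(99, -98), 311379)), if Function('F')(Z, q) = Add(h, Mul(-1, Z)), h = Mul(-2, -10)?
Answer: 73294962400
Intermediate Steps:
h = 20
Function('F')(Z, q) = Add(20, Mul(-1, Z))
Mul(Add(433305, -197857), Add(Function('F')(99, -98), 311379)) = Mul(Add(433305, -197857), Add(Add(20, Mul(-1, 99)), 311379)) = Mul(235448, Add(Add(20, -99), 311379)) = Mul(235448, Add(-79, 311379)) = Mul(235448, 311300) = 73294962400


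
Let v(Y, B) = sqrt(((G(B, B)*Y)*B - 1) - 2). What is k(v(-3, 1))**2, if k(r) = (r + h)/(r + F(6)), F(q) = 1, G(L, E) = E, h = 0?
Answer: -6/(1 + I*sqrt(6))**2 ≈ 0.61224 + 0.59988*I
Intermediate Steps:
v(Y, B) = sqrt(-3 + Y*B**2) (v(Y, B) = sqrt(((B*Y)*B - 1) - 2) = sqrt((Y*B**2 - 1) - 2) = sqrt((-1 + Y*B**2) - 2) = sqrt(-3 + Y*B**2))
k(r) = r/(1 + r) (k(r) = (r + 0)/(r + 1) = r/(1 + r))
k(v(-3, 1))**2 = (sqrt(-3 - 3*1**2)/(1 + sqrt(-3 - 3*1**2)))**2 = (sqrt(-3 - 3*1)/(1 + sqrt(-3 - 3*1)))**2 = (sqrt(-3 - 3)/(1 + sqrt(-3 - 3)))**2 = (sqrt(-6)/(1 + sqrt(-6)))**2 = ((I*sqrt(6))/(1 + I*sqrt(6)))**2 = (I*sqrt(6)/(1 + I*sqrt(6)))**2 = -6/(1 + I*sqrt(6))**2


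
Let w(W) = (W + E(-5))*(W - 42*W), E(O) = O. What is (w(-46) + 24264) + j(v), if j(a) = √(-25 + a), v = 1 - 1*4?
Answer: -71922 + 2*I*√7 ≈ -71922.0 + 5.2915*I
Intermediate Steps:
w(W) = -41*W*(-5 + W) (w(W) = (W - 5)*(W - 42*W) = (-5 + W)*(-41*W) = -41*W*(-5 + W))
v = -3 (v = 1 - 4 = -3)
(w(-46) + 24264) + j(v) = (41*(-46)*(5 - 1*(-46)) + 24264) + √(-25 - 3) = (41*(-46)*(5 + 46) + 24264) + √(-28) = (41*(-46)*51 + 24264) + 2*I*√7 = (-96186 + 24264) + 2*I*√7 = -71922 + 2*I*√7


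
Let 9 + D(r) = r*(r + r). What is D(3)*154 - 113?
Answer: 1273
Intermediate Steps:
D(r) = -9 + 2*r² (D(r) = -9 + r*(r + r) = -9 + r*(2*r) = -9 + 2*r²)
D(3)*154 - 113 = (-9 + 2*3²)*154 - 113 = (-9 + 2*9)*154 - 113 = (-9 + 18)*154 - 113 = 9*154 - 113 = 1386 - 113 = 1273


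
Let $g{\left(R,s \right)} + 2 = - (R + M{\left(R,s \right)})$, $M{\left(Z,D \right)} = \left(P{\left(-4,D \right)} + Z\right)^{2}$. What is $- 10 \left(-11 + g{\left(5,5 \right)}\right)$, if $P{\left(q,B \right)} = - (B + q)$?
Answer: $340$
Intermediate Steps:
$P{\left(q,B \right)} = - B - q$
$M{\left(Z,D \right)} = \left(4 + Z - D\right)^{2}$ ($M{\left(Z,D \right)} = \left(\left(- D - -4\right) + Z\right)^{2} = \left(\left(- D + 4\right) + Z\right)^{2} = \left(\left(4 - D\right) + Z\right)^{2} = \left(4 + Z - D\right)^{2}$)
$g{\left(R,s \right)} = -2 - R - \left(4 + R - s\right)^{2}$ ($g{\left(R,s \right)} = -2 - \left(R + \left(4 + R - s\right)^{2}\right) = -2 - R - \left(4 + R - s\right)^{2}$)
$- 10 \left(-11 + g{\left(5,5 \right)}\right) = - 10 \left(-11 - \left(7 + \left(4 + 5 - 5\right)^{2}\right)\right) = - 10 \left(-11 - 23\right) = \left(-10\right) \left(-34\right) = 340$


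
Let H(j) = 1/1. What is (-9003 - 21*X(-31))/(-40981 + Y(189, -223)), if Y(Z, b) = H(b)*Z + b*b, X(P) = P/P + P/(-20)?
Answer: -60377/59580 ≈ -1.0134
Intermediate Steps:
H(j) = 1
X(P) = 1 - P/20 (X(P) = 1 + P*(-1/20) = 1 - P/20)
Y(Z, b) = Z + b**2 (Y(Z, b) = 1*Z + b*b = Z + b**2)
(-9003 - 21*X(-31))/(-40981 + Y(189, -223)) = (-9003 - 21*(1 - 1/20*(-31)))/(-40981 + (189 + (-223)**2)) = (-9003 - 21*(1 + 31/20))/(-40981 + (189 + 49729)) = (-9003 - 21*51/20)/(-40981 + 49918) = (-9003 - 1071/20)/8937 = -181131/20*1/8937 = -60377/59580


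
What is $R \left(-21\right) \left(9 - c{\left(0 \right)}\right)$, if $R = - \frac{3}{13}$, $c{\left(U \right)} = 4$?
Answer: $\frac{315}{13} \approx 24.231$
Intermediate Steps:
$R = - \frac{3}{13}$ ($R = \left(-3\right) \frac{1}{13} = - \frac{3}{13} \approx -0.23077$)
$R \left(-21\right) \left(9 - c{\left(0 \right)}\right) = \left(- \frac{3}{13}\right) \left(-21\right) \left(9 - 4\right) = \frac{63 \left(9 - 4\right)}{13} = \frac{63}{13} \cdot 5 = \frac{315}{13}$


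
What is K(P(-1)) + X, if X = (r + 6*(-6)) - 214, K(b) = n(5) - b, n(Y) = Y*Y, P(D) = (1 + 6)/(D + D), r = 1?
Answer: -441/2 ≈ -220.50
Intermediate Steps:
P(D) = 7/(2*D) (P(D) = 7/((2*D)) = 7*(1/(2*D)) = 7/(2*D))
n(Y) = Y²
K(b) = 25 - b (K(b) = 5² - b = 25 - b)
X = -249 (X = (1 + 6*(-6)) - 214 = (1 - 36) - 214 = -35 - 214 = -249)
K(P(-1)) + X = (25 - 7/(2*(-1))) - 249 = (25 - 7*(-1)/2) - 249 = (25 - 1*(-7/2)) - 249 = (25 + 7/2) - 249 = 57/2 - 249 = -441/2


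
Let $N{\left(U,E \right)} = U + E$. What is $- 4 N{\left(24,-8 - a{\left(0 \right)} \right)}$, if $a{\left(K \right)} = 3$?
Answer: $-52$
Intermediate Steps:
$N{\left(U,E \right)} = E + U$
$- 4 N{\left(24,-8 - a{\left(0 \right)} \right)} = - 4 \left(\left(-8 - 3\right) + 24\right) = - 4 \left(-11 + 24\right) = \left(-4\right) 13 = -52$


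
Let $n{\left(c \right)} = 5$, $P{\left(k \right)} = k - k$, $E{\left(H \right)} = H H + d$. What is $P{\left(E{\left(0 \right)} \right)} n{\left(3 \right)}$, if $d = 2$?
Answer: $0$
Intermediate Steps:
$E{\left(H \right)} = 2 + H^{2}$ ($E{\left(H \right)} = H H + 2 = H^{2} + 2 = 2 + H^{2}$)
$P{\left(k \right)} = 0$
$P{\left(E{\left(0 \right)} \right)} n{\left(3 \right)} = 0 \cdot 5 = 0$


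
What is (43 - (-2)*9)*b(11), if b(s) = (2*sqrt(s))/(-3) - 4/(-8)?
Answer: 61/2 - 122*sqrt(11)/3 ≈ -104.38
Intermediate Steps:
b(s) = 1/2 - 2*sqrt(s)/3 (b(s) = (2*sqrt(s))*(-1/3) - 4*(-1/8) = -2*sqrt(s)/3 + 1/2 = 1/2 - 2*sqrt(s)/3)
(43 - (-2)*9)*b(11) = (43 - (-2)*9)*(1/2 - 2*sqrt(11)/3) = (43 - 1*(-18))*(1/2 - 2*sqrt(11)/3) = (43 + 18)*(1/2 - 2*sqrt(11)/3) = 61*(1/2 - 2*sqrt(11)/3) = 61/2 - 122*sqrt(11)/3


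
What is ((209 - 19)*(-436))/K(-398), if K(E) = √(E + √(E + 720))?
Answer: 82840*I/√(398 - √322) ≈ 4249.3*I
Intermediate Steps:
K(E) = √(E + √(720 + E))
((209 - 19)*(-436))/K(-398) = ((209 - 19)*(-436))/(√(-398 + √(720 - 398))) = (190*(-436))/(√(-398 + √322)) = -82840/√(-398 + √322)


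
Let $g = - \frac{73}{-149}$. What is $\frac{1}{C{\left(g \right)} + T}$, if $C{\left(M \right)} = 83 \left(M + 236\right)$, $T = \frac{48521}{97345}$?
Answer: $\frac{14504405}{284709328124} \approx 5.0945 \cdot 10^{-5}$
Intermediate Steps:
$g = \frac{73}{149}$ ($g = \left(-73\right) \left(- \frac{1}{149}\right) = \frac{73}{149} \approx 0.48993$)
$T = \frac{48521}{97345}$ ($T = 48521 \cdot \frac{1}{97345} = \frac{48521}{97345} \approx 0.49844$)
$C{\left(M \right)} = 19588 + 83 M$ ($C{\left(M \right)} = 83 \left(236 + M\right) = 19588 + 83 M$)
$\frac{1}{C{\left(g \right)} + T} = \frac{1}{\left(19588 + 83 \cdot \frac{73}{149}\right) + \frac{48521}{97345}} = \frac{1}{\left(19588 + \frac{6059}{149}\right) + \frac{48521}{97345}} = \frac{1}{\frac{2924671}{149} + \frac{48521}{97345}} = \frac{1}{\frac{284709328124}{14504405}} = \frac{14504405}{284709328124}$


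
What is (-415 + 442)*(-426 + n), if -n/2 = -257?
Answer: 2376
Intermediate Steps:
n = 514 (n = -2*(-257) = 514)
(-415 + 442)*(-426 + n) = (-415 + 442)*(-426 + 514) = 27*88 = 2376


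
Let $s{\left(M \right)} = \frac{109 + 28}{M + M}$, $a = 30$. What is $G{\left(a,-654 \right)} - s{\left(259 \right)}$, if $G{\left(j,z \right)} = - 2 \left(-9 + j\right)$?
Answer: $- \frac{21893}{518} \approx -42.264$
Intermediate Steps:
$G{\left(j,z \right)} = 18 - 2 j$
$s{\left(M \right)} = \frac{137}{2 M}$
$G{\left(a,-654 \right)} - s{\left(259 \right)} = \left(18 - 60\right) - \frac{137}{2 \cdot 259} = \left(18 - 60\right) - \frac{137}{2} \cdot \frac{1}{259} = -42 - \frac{137}{518} = - \frac{21893}{518}$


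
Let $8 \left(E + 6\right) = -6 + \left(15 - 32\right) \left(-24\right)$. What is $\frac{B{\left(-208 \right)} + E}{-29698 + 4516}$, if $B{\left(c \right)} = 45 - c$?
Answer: $- \frac{1189}{100728} \approx -0.011804$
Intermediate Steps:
$E = \frac{177}{4}$ ($E = -6 + \frac{-6 + \left(15 - 32\right) \left(-24\right)}{8} = -6 + \frac{-6 - -408}{8} = -6 + \frac{-6 + 408}{8} = -6 + \frac{1}{8} \cdot 402 = -6 + \frac{201}{4} = \frac{177}{4} \approx 44.25$)
$\frac{B{\left(-208 \right)} + E}{-29698 + 4516} = \frac{\left(45 - -208\right) + \frac{177}{4}}{-29698 + 4516} = \frac{\left(45 + 208\right) + \frac{177}{4}}{-25182} = \left(253 + \frac{177}{4}\right) \left(- \frac{1}{25182}\right) = \frac{1189}{4} \left(- \frac{1}{25182}\right) = - \frac{1189}{100728}$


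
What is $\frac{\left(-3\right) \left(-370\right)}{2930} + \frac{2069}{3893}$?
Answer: $\frac{1038340}{1140649} \approx 0.91031$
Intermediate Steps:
$\frac{\left(-3\right) \left(-370\right)}{2930} + \frac{2069}{3893} = 1110 \cdot \frac{1}{2930} + 2069 \cdot \frac{1}{3893} = \frac{111}{293} + \frac{2069}{3893} = \frac{1038340}{1140649}$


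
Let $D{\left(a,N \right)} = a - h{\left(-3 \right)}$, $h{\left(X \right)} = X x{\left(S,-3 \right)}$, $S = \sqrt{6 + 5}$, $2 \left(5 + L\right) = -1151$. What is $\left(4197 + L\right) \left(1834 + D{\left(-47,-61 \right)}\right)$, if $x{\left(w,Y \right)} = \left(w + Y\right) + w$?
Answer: $6430137 + 21699 \sqrt{11} \approx 6.5021 \cdot 10^{6}$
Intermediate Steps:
$L = - \frac{1161}{2}$ ($L = -5 + \frac{1}{2} \left(-1151\right) = -5 - \frac{1151}{2} = - \frac{1161}{2} \approx -580.5$)
$S = \sqrt{11} \approx 3.3166$
$x{\left(w,Y \right)} = Y + 2 w$ ($x{\left(w,Y \right)} = \left(Y + w\right) + w = Y + 2 w$)
$h{\left(X \right)} = X \left(-3 + 2 \sqrt{11}\right)$
$D{\left(a,N \right)} = -9 + a + 6 \sqrt{11}$ ($D{\left(a,N \right)} = a - - 3 \left(-3 + 2 \sqrt{11}\right) = a - \left(9 - 6 \sqrt{11}\right) = -9 + a + 6 \sqrt{11}$)
$\left(4197 + L\right) \left(1834 + D{\left(-47,-61 \right)}\right) = \left(4197 - \frac{1161}{2}\right) \left(1834 - \left(56 - 6 \sqrt{11}\right)\right) = \frac{7233 \left(1834 - \left(56 - 6 \sqrt{11}\right)\right)}{2} = \frac{7233 \left(1778 + 6 \sqrt{11}\right)}{2} = 6430137 + 21699 \sqrt{11}$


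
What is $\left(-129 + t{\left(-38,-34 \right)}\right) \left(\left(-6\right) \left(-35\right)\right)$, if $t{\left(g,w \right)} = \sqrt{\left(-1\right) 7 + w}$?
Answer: $-27090 + 210 i \sqrt{41} \approx -27090.0 + 1344.7 i$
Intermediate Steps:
$t{\left(g,w \right)} = \sqrt{-7 + w}$
$\left(-129 + t{\left(-38,-34 \right)}\right) \left(\left(-6\right) \left(-35\right)\right) = \left(-129 + \sqrt{-7 - 34}\right) \left(\left(-6\right) \left(-35\right)\right) = \left(-129 + \sqrt{-41}\right) 210 = \left(-129 + i \sqrt{41}\right) 210 = -27090 + 210 i \sqrt{41}$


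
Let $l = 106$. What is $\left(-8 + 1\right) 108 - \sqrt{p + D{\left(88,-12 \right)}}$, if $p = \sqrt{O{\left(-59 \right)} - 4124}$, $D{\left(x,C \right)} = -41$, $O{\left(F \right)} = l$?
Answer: $-756 - \sqrt{-41 + 7 i \sqrt{82}} \approx -760.15 - 7.6319 i$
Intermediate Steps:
$O{\left(F \right)} = 106$
$p = 7 i \sqrt{82}$ ($p = \sqrt{106 - 4124} = \sqrt{-4018} = 7 i \sqrt{82} \approx 63.388 i$)
$\left(-8 + 1\right) 108 - \sqrt{p + D{\left(88,-12 \right)}} = \left(-8 + 1\right) 108 - \sqrt{7 i \sqrt{82} - 41} = \left(-7\right) 108 - \sqrt{-41 + 7 i \sqrt{82}} = -756 - \sqrt{-41 + 7 i \sqrt{82}}$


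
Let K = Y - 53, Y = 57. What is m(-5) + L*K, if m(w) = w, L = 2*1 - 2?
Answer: -5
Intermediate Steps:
L = 0 (L = 2 - 2 = 0)
K = 4 (K = 57 - 53 = 4)
m(-5) + L*K = -5 + 0*4 = -5 + 0 = -5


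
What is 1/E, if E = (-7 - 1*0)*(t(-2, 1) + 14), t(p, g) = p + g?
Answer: -1/91 ≈ -0.010989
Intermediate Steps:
t(p, g) = g + p
E = -91 (E = (-7 - 1*0)*((1 - 2) + 14) = (-7 + 0)*(-1 + 14) = -7*13 = -91)
1/E = 1/(-91) = -1/91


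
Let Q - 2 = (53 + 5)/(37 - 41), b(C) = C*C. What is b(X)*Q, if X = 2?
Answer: -50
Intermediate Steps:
b(C) = C²
Q = -25/2 (Q = 2 + (53 + 5)/(37 - 41) = 2 + 58/(-4) = 2 + 58*(-¼) = 2 - 29/2 = -25/2 ≈ -12.500)
b(X)*Q = 2²*(-25/2) = 4*(-25/2) = -50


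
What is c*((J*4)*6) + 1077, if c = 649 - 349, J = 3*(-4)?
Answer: -85323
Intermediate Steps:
J = -12
c = 300
c*((J*4)*6) + 1077 = 300*(-12*4*6) + 1077 = 300*(-48*6) + 1077 = 300*(-288) + 1077 = -86400 + 1077 = -85323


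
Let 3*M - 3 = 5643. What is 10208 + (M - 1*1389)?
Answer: 10701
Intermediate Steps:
M = 1882 (M = 1 + (⅓)*5643 = 1 + 1881 = 1882)
10208 + (M - 1*1389) = 10208 + (1882 - 1*1389) = 10208 + (1882 - 1389) = 10208 + 493 = 10701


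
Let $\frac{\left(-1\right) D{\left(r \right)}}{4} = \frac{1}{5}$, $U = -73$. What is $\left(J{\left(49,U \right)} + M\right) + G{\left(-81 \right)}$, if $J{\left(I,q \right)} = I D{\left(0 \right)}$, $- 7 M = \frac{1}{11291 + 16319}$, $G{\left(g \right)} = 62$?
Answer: $\frac{881311}{38654} \approx 22.8$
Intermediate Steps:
$D{\left(r \right)} = - \frac{4}{5}$
$M = - \frac{1}{193270}$ ($M = - \frac{1}{7 \left(11291 + 16319\right)} = - \frac{1}{7 \cdot 27610} = \left(- \frac{1}{7}\right) \frac{1}{27610} = - \frac{1}{193270} \approx -5.1741 \cdot 10^{-6}$)
$J{\left(I,q \right)} = - \frac{4 I}{5}$ ($J{\left(I,q \right)} = I \left(- \frac{4}{5}\right) = - \frac{4 I}{5}$)
$\left(J{\left(49,U \right)} + M\right) + G{\left(-81 \right)} = \left(\left(- \frac{4}{5}\right) 49 - \frac{1}{193270}\right) + 62 = \left(- \frac{196}{5} - \frac{1}{193270}\right) + 62 = - \frac{1515237}{38654} + 62 = \frac{881311}{38654}$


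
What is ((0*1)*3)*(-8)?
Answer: 0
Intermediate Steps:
((0*1)*3)*(-8) = (0*3)*(-8) = 0*(-8) = 0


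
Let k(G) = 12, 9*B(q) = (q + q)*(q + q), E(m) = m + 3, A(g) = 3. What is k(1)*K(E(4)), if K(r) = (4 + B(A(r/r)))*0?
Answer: 0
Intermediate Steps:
E(m) = 3 + m
B(q) = 4*q²/9 (B(q) = ((q + q)*(q + q))/9 = ((2*q)*(2*q))/9 = (4*q²)/9 = 4*q²/9)
K(r) = 0 (K(r) = (4 + (4/9)*3²)*0 = (4 + (4/9)*9)*0 = (4 + 4)*0 = 8*0 = 0)
k(1)*K(E(4)) = 12*0 = 0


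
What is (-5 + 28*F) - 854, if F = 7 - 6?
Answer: -831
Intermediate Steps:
F = 1
(-5 + 28*F) - 854 = (-5 + 28*1) - 854 = (-5 + 28) - 854 = 23 - 854 = -831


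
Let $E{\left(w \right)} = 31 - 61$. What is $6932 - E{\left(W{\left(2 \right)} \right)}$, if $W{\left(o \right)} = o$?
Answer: $6962$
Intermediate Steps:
$E{\left(w \right)} = -30$ ($E{\left(w \right)} = 31 - 61 = -30$)
$6932 - E{\left(W{\left(2 \right)} \right)} = 6932 - -30 = 6932 + 30 = 6962$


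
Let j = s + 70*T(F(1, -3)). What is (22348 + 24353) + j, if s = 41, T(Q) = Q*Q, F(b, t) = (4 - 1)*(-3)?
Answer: 52412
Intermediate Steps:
F(b, t) = -9 (F(b, t) = 3*(-3) = -9)
T(Q) = Q²
j = 5711 (j = 41 + 70*(-9)² = 41 + 70*81 = 41 + 5670 = 5711)
(22348 + 24353) + j = (22348 + 24353) + 5711 = 46701 + 5711 = 52412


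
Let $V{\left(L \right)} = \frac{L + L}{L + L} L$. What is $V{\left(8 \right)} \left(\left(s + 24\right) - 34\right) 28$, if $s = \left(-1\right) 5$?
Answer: $-3360$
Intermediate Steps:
$s = -5$
$V{\left(L \right)} = L$ ($V{\left(L \right)} = \frac{2 L}{2 L} L = 2 L \frac{1}{2 L} L = 1 L = L$)
$V{\left(8 \right)} \left(\left(s + 24\right) - 34\right) 28 = 8 \left(\left(-5 + 24\right) - 34\right) 28 = 8 \left(19 - 34\right) 28 = 8 \left(-15\right) 28 = \left(-120\right) 28 = -3360$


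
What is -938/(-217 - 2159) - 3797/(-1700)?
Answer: 663517/252450 ≈ 2.6283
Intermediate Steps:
-938/(-217 - 2159) - 3797/(-1700) = -938/(-2376) - 3797*(-1/1700) = -938*(-1/2376) + 3797/1700 = 469/1188 + 3797/1700 = 663517/252450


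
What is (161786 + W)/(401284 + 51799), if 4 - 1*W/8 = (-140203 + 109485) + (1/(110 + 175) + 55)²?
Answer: 31138327642/36801666675 ≈ 0.84611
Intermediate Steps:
W = 17997259792/81225 (W = 32 - 8*((-140203 + 109485) + (1/(110 + 175) + 55)²) = 32 - 8*(-30718 + (1/285 + 55)²) = 32 - 8*(-30718 + (15676/285)²) = 32 - 8*(-30718 + 245736976/81225) = 32 - 8*(-2249332574/81225) = 32 + 17994660592/81225 = 17997259792/81225 ≈ 2.2157e+5)
(161786 + W)/(401284 + 51799) = (161786 + 17997259792/81225)/(401284 + 51799) = (31138327642/81225)/453083 = (31138327642/81225)*(1/453083) = 31138327642/36801666675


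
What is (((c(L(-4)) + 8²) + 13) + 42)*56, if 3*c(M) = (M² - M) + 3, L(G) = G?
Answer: 21280/3 ≈ 7093.3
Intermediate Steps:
c(M) = 1 - M/3 + M²/3 (c(M) = ((M² - M) + 3)/3 = (3 + M² - M)/3 = 1 - M/3 + M²/3)
(((c(L(-4)) + 8²) + 13) + 42)*56 = ((((1 - ⅓*(-4) + (⅓)*(-4)²) + 8²) + 13) + 42)*56 = ((((1 + 4/3 + (⅓)*16) + 64) + 13) + 42)*56 = ((((1 + 4/3 + 16/3) + 64) + 13) + 42)*56 = (((23/3 + 64) + 13) + 42)*56 = ((215/3 + 13) + 42)*56 = (254/3 + 42)*56 = (380/3)*56 = 21280/3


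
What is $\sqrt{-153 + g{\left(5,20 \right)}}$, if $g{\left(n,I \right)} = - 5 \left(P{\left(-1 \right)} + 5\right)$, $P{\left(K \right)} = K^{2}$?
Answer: $i \sqrt{183} \approx 13.528 i$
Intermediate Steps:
$g{\left(n,I \right)} = -30$ ($g{\left(n,I \right)} = - 5 \left(\left(-1\right)^{2} + 5\right) = - 5 \left(1 + 5\right) = \left(-5\right) 6 = -30$)
$\sqrt{-153 + g{\left(5,20 \right)}} = \sqrt{-153 - 30} = \sqrt{-183} = i \sqrt{183}$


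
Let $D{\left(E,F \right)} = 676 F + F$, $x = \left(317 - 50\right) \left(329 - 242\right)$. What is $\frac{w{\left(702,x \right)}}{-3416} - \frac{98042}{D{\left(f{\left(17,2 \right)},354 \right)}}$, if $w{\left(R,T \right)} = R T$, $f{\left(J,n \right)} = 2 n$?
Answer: $- \frac{977094980059}{204667932} \approx -4774.0$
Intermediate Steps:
$x = 23229$ ($x = 267 \cdot 87 = 23229$)
$D{\left(E,F \right)} = 677 F$
$\frac{w{\left(702,x \right)}}{-3416} - \frac{98042}{D{\left(f{\left(17,2 \right)},354 \right)}} = \frac{702 \cdot 23229}{-3416} - \frac{98042}{677 \cdot 354} = 16306758 \left(- \frac{1}{3416}\right) - \frac{98042}{239658} = - \frac{8153379}{1708} - \frac{49021}{119829} = - \frac{977094980059}{204667932}$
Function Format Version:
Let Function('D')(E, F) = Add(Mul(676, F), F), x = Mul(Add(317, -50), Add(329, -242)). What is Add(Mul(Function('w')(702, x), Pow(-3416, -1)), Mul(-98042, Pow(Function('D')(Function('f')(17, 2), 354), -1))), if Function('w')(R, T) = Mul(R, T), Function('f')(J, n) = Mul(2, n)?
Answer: Rational(-977094980059, 204667932) ≈ -4774.0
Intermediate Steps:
x = 23229 (x = Mul(267, 87) = 23229)
Function('D')(E, F) = Mul(677, F)
Add(Mul(Function('w')(702, x), Pow(-3416, -1)), Mul(-98042, Pow(Function('D')(Function('f')(17, 2), 354), -1))) = Add(Mul(Mul(702, 23229), Pow(-3416, -1)), Mul(-98042, Pow(Mul(677, 354), -1))) = Add(Mul(16306758, Rational(-1, 3416)), Mul(-98042, Pow(239658, -1))) = Add(Rational(-8153379, 1708), Mul(-98042, Rational(1, 239658))) = Add(Rational(-8153379, 1708), Rational(-49021, 119829)) = Rational(-977094980059, 204667932)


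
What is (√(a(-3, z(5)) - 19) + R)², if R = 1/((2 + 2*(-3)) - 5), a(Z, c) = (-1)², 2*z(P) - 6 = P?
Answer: (1 - 27*I*√2)²/81 ≈ -17.988 - 0.94281*I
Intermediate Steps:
z(P) = 3 + P/2
a(Z, c) = 1
R = -⅑ (R = 1/((2 - 6) - 5) = 1/(-4 - 5) = 1/(-9) = -⅑ ≈ -0.11111)
(√(a(-3, z(5)) - 19) + R)² = (√(1 - 19) - ⅑)² = (√(-18) - ⅑)² = (3*I*√2 - ⅑)² = (-⅑ + 3*I*√2)²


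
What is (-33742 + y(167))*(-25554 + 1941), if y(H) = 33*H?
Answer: 666618603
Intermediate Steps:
(-33742 + y(167))*(-25554 + 1941) = (-33742 + 33*167)*(-25554 + 1941) = (-33742 + 5511)*(-23613) = -28231*(-23613) = 666618603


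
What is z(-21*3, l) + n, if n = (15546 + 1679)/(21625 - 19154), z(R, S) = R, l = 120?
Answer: -138448/2471 ≈ -56.029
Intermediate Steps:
n = 17225/2471 ≈ 6.9709
z(-21*3, l) + n = -21*3 + 17225/2471 = -63 + 17225/2471 = -138448/2471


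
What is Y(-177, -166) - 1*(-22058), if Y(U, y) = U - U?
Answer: 22058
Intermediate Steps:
Y(U, y) = 0
Y(-177, -166) - 1*(-22058) = 0 - 1*(-22058) = 0 + 22058 = 22058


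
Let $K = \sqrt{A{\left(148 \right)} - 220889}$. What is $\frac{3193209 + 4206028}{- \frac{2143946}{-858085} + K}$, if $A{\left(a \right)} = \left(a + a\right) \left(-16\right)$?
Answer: $\frac{13612286803363698170}{166134510297091541} - \frac{2587862326192245979375 i}{166134510297091541} \approx 81.935 - 15577.0 i$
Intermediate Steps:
$A{\left(a \right)} = - 32 a$ ($A{\left(a \right)} = 2 a \left(-16\right) = - 32 a$)
$K = 475 i$ ($K = \sqrt{\left(-32\right) 148 - 220889} = \sqrt{-4736 - 220889} = \sqrt{-225625} = 475 i \approx 475.0 i$)
$\frac{3193209 + 4206028}{- \frac{2143946}{-858085} + K} = \frac{3193209 + 4206028}{- \frac{2143946}{-858085} + 475 i} = \frac{7399237}{\left(-2143946\right) \left(- \frac{1}{858085}\right) + 475 i} = \frac{7399237}{\frac{2143946}{858085} + 475 i} = 7399237 \frac{736309867225 \left(\frac{2143946}{858085} - 475 i\right)}{166134510297091541} = \frac{5448131213036307325 \left(\frac{2143946}{858085} - 475 i\right)}{166134510297091541}$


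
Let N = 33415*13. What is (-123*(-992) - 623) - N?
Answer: -313002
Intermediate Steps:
N = 434395
(-123*(-992) - 623) - N = (-123*(-992) - 623) - 1*434395 = (122016 - 623) - 434395 = 121393 - 434395 = -313002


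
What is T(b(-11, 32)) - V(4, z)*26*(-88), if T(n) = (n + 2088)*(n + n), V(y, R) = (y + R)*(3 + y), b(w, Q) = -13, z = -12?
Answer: -182078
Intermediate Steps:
V(y, R) = (3 + y)*(R + y) (V(y, R) = (R + y)*(3 + y) = (3 + y)*(R + y))
T(n) = 2*n*(2088 + n) (T(n) = (2088 + n)*(2*n) = 2*n*(2088 + n))
T(b(-11, 32)) - V(4, z)*26*(-88) = 2*(-13)*(2088 - 13) - (4² + 3*(-12) + 3*4 - 12*4)*26*(-88) = 2*(-13)*2075 - (16 - 36 + 12 - 48)*26*(-88) = -53950 - (-56*26)*(-88) = -53950 - (-1456)*(-88) = -53950 - 1*128128 = -53950 - 128128 = -182078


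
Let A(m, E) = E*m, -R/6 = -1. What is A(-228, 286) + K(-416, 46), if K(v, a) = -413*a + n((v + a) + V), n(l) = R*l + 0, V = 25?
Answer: -86276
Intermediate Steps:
R = 6 (R = -6*(-1) = 6)
n(l) = 6*l (n(l) = 6*l + 0 = 6*l)
K(v, a) = 150 - 407*a + 6*v (K(v, a) = -413*a + 6*((v + a) + 25) = -413*a + 6*((a + v) + 25) = -413*a + 6*(25 + a + v) = -413*a + (150 + 6*a + 6*v) = 150 - 407*a + 6*v)
A(-228, 286) + K(-416, 46) = 286*(-228) + (150 - 407*46 + 6*(-416)) = -65208 + (150 - 18722 - 2496) = -65208 - 21068 = -86276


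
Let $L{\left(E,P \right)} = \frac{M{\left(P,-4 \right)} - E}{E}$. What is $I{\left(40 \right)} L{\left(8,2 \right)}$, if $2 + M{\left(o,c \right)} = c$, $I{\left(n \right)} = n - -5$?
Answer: $- \frac{315}{4} \approx -78.75$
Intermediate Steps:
$I{\left(n \right)} = 5 + n$ ($I{\left(n \right)} = n + 5 = 5 + n$)
$M{\left(o,c \right)} = -2 + c$
$L{\left(E,P \right)} = \frac{-6 - E}{E}$ ($L{\left(E,P \right)} = \frac{\left(-2 - 4\right) - E}{E} = \frac{-6 - E}{E}$)
$I{\left(40 \right)} L{\left(8,2 \right)} = \left(5 + 40\right) \frac{-6 - 8}{8} = 45 \frac{-6 - 8}{8} = 45 \cdot \frac{1}{8} \left(-14\right) = 45 \left(- \frac{7}{4}\right) = - \frac{315}{4}$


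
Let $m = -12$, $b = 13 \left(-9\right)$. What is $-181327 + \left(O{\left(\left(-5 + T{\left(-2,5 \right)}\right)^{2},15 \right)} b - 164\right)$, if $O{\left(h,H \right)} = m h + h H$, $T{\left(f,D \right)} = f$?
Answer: $-198690$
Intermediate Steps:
$b = -117$
$O{\left(h,H \right)} = - 12 h + H h$ ($O{\left(h,H \right)} = - 12 h + h H = - 12 h + H h$)
$-181327 + \left(O{\left(\left(-5 + T{\left(-2,5 \right)}\right)^{2},15 \right)} b - 164\right) = -181327 + \left(\left(-5 - 2\right)^{2} \left(-12 + 15\right) \left(-117\right) - 164\right) = -181327 + \left(\left(-7\right)^{2} \cdot 3 \left(-117\right) - 164\right) = -181327 + \left(49 \cdot 3 \left(-117\right) - 164\right) = -181327 + \left(147 \left(-117\right) - 164\right) = -181327 - 17363 = -198690$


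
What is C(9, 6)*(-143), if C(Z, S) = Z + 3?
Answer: -1716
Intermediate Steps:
C(Z, S) = 3 + Z
C(9, 6)*(-143) = (3 + 9)*(-143) = 12*(-143) = -1716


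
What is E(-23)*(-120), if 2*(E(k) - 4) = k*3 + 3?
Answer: 3480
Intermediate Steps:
E(k) = 11/2 + 3*k/2 (E(k) = 4 + (k*3 + 3)/2 = 4 + (3*k + 3)/2 = 4 + (3 + 3*k)/2 = 4 + (3/2 + 3*k/2) = 11/2 + 3*k/2)
E(-23)*(-120) = (11/2 + (3/2)*(-23))*(-120) = (11/2 - 69/2)*(-120) = -29*(-120) = 3480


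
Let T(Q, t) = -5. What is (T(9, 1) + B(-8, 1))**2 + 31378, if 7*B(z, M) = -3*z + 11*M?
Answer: 31378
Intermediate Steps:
B(z, M) = -3*z/7 + 11*M/7 (B(z, M) = (-3*z + 11*M)/7 = -3*z/7 + 11*M/7)
(T(9, 1) + B(-8, 1))**2 + 31378 = (-5 + (-3/7*(-8) + (11/7)*1))**2 + 31378 = (-5 + (24/7 + 11/7))**2 + 31378 = (-5 + 5)**2 + 31378 = 0**2 + 31378 = 0 + 31378 = 31378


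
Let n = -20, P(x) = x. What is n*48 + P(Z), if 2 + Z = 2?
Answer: -960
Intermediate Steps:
Z = 0 (Z = -2 + 2 = 0)
n*48 + P(Z) = -20*48 + 0 = -960 + 0 = -960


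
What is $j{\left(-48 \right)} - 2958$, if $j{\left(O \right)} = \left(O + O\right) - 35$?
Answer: $-3089$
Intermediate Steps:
$j{\left(O \right)} = -35 + 2 O$ ($j{\left(O \right)} = 2 O - 35 = -35 + 2 O$)
$j{\left(-48 \right)} - 2958 = \left(-35 + 2 \left(-48\right)\right) - 2958 = \left(-35 - 96\right) - 2958 = -131 - 2958 = -3089$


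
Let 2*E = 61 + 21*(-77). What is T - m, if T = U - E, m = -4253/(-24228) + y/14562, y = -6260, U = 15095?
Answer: 103707653293/6533484 ≈ 15873.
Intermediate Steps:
m = -1661761/6533484 (m = -4253/(-24228) - 6260/14562 = -4253*(-1/24228) - 6260*1/14562 = 4253/24228 - 3130/7281 = -1661761/6533484 ≈ -0.25435)
E = -778 (E = (61 + 21*(-77))/2 = (61 - 1617)/2 = (1/2)*(-1556) = -778)
T = 15873 (T = 15095 - 1*(-778) = 15095 + 778 = 15873)
T - m = 15873 - 1*(-1661761/6533484) = 15873 + 1661761/6533484 = 103707653293/6533484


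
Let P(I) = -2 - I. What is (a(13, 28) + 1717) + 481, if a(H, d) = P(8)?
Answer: 2188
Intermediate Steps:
a(H, d) = -10 (a(H, d) = -2 - 1*8 = -2 - 8 = -10)
(a(13, 28) + 1717) + 481 = (-10 + 1717) + 481 = 1707 + 481 = 2188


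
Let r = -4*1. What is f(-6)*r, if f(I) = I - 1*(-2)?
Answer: 16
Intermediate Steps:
r = -4
f(I) = 2 + I (f(I) = I + 2 = 2 + I)
f(-6)*r = (2 - 6)*(-4) = -4*(-4) = 16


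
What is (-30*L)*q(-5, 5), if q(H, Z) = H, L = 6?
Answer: 900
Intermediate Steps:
(-30*L)*q(-5, 5) = -30*6*(-5) = -180*(-5) = 900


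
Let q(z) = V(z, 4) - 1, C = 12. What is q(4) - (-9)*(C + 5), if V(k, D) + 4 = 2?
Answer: 150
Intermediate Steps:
V(k, D) = -2 (V(k, D) = -4 + 2 = -2)
q(z) = -3 (q(z) = -2 - 1 = -3)
q(4) - (-9)*(C + 5) = -3 - (-9)*(12 + 5) = -3 - (-9)*17 = -3 - 1*(-153) = -3 + 153 = 150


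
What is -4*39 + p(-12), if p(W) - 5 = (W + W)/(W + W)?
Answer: -150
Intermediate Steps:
p(W) = 6 (p(W) = 5 + (W + W)/(W + W) = 5 + (2*W)/((2*W)) = 5 + (2*W)*(1/(2*W)) = 5 + 1 = 6)
-4*39 + p(-12) = -4*39 + 6 = -156 + 6 = -150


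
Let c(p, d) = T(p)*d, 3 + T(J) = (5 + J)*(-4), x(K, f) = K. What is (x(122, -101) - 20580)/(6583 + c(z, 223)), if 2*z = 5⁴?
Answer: 193/2616 ≈ 0.073777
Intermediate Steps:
T(J) = -23 - 4*J (T(J) = -3 + (5 + J)*(-4) = -3 + (-20 - 4*J) = -23 - 4*J)
z = 625/2 (z = (½)*5⁴ = (½)*625 = 625/2 ≈ 312.50)
c(p, d) = d*(-23 - 4*p) (c(p, d) = (-23 - 4*p)*d = d*(-23 - 4*p))
(x(122, -101) - 20580)/(6583 + c(z, 223)) = (122 - 20580)/(6583 - 1*223*(23 + 4*(625/2))) = -20458/(6583 - 1*223*(23 + 1250)) = -20458/(6583 - 1*223*1273) = -20458/(6583 - 283879) = -20458/(-277296) = -20458*(-1/277296) = 193/2616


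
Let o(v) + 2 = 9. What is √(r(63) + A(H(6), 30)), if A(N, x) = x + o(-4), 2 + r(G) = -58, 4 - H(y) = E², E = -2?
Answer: I*√23 ≈ 4.7958*I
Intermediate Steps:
H(y) = 0 (H(y) = 4 - 1*(-2)² = 4 - 1*4 = 4 - 4 = 0)
o(v) = 7 (o(v) = -2 + 9 = 7)
r(G) = -60 (r(G) = -2 - 58 = -60)
A(N, x) = 7 + x (A(N, x) = x + 7 = 7 + x)
√(r(63) + A(H(6), 30)) = √(-60 + (7 + 30)) = √(-60 + 37) = √(-23) = I*√23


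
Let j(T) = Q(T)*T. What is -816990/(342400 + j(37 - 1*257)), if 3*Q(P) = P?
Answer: -245097/107560 ≈ -2.2787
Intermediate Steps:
Q(P) = P/3
j(T) = T²/3 (j(T) = (T/3)*T = T²/3)
-816990/(342400 + j(37 - 1*257)) = -816990/(342400 + (37 - 1*257)²/3) = -816990/(342400 + (37 - 257)²/3) = -816990/(342400 + (⅓)*(-220)²) = -816990/(342400 + (⅓)*48400) = -816990/(342400 + 48400/3) = -816990/1075600/3 = -816990*3/1075600 = -245097/107560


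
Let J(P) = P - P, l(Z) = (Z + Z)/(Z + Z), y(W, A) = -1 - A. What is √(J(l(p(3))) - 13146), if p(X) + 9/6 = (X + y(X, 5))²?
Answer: I*√13146 ≈ 114.66*I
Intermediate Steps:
p(X) = -3/2 + (-6 + X)² (p(X) = -3/2 + (X + (-1 - 1*5))² = -3/2 + (X + (-1 - 5))² = -3/2 + (X - 6)² = -3/2 + (-6 + X)²)
l(Z) = 1 (l(Z) = (2*Z)/((2*Z)) = (2*Z)*(1/(2*Z)) = 1)
J(P) = 0
√(J(l(p(3))) - 13146) = √(0 - 13146) = √(-13146) = I*√13146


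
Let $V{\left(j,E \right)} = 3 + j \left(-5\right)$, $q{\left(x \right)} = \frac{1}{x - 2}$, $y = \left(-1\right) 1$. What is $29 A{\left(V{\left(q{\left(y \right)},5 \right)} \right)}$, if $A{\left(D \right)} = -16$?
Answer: $-464$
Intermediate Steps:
$y = -1$
$q{\left(x \right)} = \frac{1}{-2 + x}$
$V{\left(j,E \right)} = 3 - 5 j$
$29 A{\left(V{\left(q{\left(y \right)},5 \right)} \right)} = 29 \left(-16\right) = -464$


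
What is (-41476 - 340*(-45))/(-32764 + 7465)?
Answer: 26176/25299 ≈ 1.0347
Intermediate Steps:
(-41476 - 340*(-45))/(-32764 + 7465) = (-41476 + 15300)/(-25299) = -26176*(-1/25299) = 26176/25299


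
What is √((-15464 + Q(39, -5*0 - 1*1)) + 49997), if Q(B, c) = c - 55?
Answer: √34477 ≈ 185.68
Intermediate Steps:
Q(B, c) = -55 + c
√((-15464 + Q(39, -5*0 - 1*1)) + 49997) = √((-15464 + (-55 + (-5*0 - 1*1))) + 49997) = √((-15464 + (-55 + (0 - 1))) + 49997) = √((-15464 + (-55 - 1)) + 49997) = √((-15464 - 56) + 49997) = √(-15520 + 49997) = √34477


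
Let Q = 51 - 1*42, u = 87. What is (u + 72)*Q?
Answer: 1431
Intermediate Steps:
Q = 9 (Q = 51 - 42 = 9)
(u + 72)*Q = (87 + 72)*9 = 159*9 = 1431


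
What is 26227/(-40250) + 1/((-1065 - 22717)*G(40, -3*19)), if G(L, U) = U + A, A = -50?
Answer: -725425269/1113294875 ≈ -0.65160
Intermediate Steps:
G(L, U) = -50 + U (G(L, U) = U - 50 = -50 + U)
26227/(-40250) + 1/((-1065 - 22717)*G(40, -3*19)) = 26227/(-40250) + 1/((-1065 - 22717)*(-50 - 3*19)) = 26227*(-1/40250) + 1/((-23782)*(-50 - 57)) = -26227/40250 - 1/23782/(-107) = -26227/40250 - 1/23782*(-1/107) = -26227/40250 + 1/2544674 = -725425269/1113294875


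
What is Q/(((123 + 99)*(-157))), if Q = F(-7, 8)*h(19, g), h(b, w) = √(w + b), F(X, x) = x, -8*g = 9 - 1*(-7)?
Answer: -4*√17/17427 ≈ -0.00094637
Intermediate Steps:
g = -2 (g = -(9 - 1*(-7))/8 = -(9 + 7)/8 = -⅛*16 = -2)
h(b, w) = √(b + w)
Q = 8*√17 (Q = 8*√(19 - 2) = 8*√17 ≈ 32.985)
Q/(((123 + 99)*(-157))) = (8*√17)/(((123 + 99)*(-157))) = (8*√17)/((222*(-157))) = (8*√17)/(-34854) = (8*√17)*(-1/34854) = -4*√17/17427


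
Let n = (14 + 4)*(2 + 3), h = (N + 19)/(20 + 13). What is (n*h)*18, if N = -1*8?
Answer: 540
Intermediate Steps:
N = -8
h = ⅓ (h = (-8 + 19)/(20 + 13) = 11/33 = 11*(1/33) = ⅓ ≈ 0.33333)
n = 90 (n = 18*5 = 90)
(n*h)*18 = (90*(⅓))*18 = 30*18 = 540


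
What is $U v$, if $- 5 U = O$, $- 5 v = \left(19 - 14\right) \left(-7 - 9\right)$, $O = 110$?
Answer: $-352$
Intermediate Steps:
$v = 16$ ($v = - \frac{\left(19 - 14\right) \left(-7 - 9\right)}{5} = - \frac{5 \left(-16\right)}{5} = \left(- \frac{1}{5}\right) \left(-80\right) = 16$)
$U = -22$ ($U = \left(- \frac{1}{5}\right) 110 = -22$)
$U v = \left(-22\right) 16 = -352$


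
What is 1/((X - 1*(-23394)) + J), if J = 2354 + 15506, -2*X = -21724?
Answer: 1/52116 ≈ 1.9188e-5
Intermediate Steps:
X = 10862 (X = -½*(-21724) = 10862)
J = 17860
1/((X - 1*(-23394)) + J) = 1/((10862 - 1*(-23394)) + 17860) = 1/((10862 + 23394) + 17860) = 1/(34256 + 17860) = 1/52116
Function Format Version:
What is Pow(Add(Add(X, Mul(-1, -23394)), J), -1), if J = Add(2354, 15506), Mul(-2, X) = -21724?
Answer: Rational(1, 52116) ≈ 1.9188e-5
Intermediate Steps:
X = 10862 (X = Mul(Rational(-1, 2), -21724) = 10862)
J = 17860
Pow(Add(Add(X, Mul(-1, -23394)), J), -1) = Pow(Add(Add(10862, Mul(-1, -23394)), 17860), -1) = Pow(Add(Add(10862, 23394), 17860), -1) = Pow(Add(34256, 17860), -1) = Pow(52116, -1) = Rational(1, 52116)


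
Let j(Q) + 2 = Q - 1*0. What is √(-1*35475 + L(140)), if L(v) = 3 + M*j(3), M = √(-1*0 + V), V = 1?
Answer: I*√35471 ≈ 188.34*I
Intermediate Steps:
j(Q) = -2 + Q (j(Q) = -2 + (Q - 1*0) = -2 + (Q + 0) = -2 + Q)
M = 1 (M = √(-1*0 + 1) = √(0 + 1) = √1 = 1)
L(v) = 4 (L(v) = 3 + 1*(-2 + 3) = 3 + 1*1 = 3 + 1 = 4)
√(-1*35475 + L(140)) = √(-1*35475 + 4) = √(-35475 + 4) = √(-35471) = I*√35471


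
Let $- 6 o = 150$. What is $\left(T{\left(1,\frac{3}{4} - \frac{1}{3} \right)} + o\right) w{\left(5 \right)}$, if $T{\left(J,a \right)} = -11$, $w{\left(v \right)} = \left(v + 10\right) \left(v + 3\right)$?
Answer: $-4320$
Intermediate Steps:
$o = -25$ ($o = \left(- \frac{1}{6}\right) 150 = -25$)
$w{\left(v \right)} = \left(3 + v\right) \left(10 + v\right)$ ($w{\left(v \right)} = \left(10 + v\right) \left(3 + v\right) = \left(3 + v\right) \left(10 + v\right)$)
$\left(T{\left(1,\frac{3}{4} - \frac{1}{3} \right)} + o\right) w{\left(5 \right)} = \left(-11 - 25\right) \left(30 + 5^{2} + 13 \cdot 5\right) = - 36 \left(30 + 25 + 65\right) = \left(-36\right) 120 = -4320$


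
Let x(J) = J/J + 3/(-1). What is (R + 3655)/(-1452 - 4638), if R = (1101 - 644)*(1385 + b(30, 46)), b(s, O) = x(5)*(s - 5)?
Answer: -61375/609 ≈ -100.78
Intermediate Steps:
x(J) = -2 (x(J) = 1 + 3*(-1) = 1 - 3 = -2)
b(s, O) = 10 - 2*s (b(s, O) = -2*(s - 5) = -2*(-5 + s) = 10 - 2*s)
R = 610095 (R = (1101 - 644)*(1385 + (10 - 2*30)) = 457*(1385 + (10 - 60)) = 457*(1385 - 50) = 457*1335 = 610095)
(R + 3655)/(-1452 - 4638) = (610095 + 3655)/(-1452 - 4638) = 613750/(-6090) = 613750*(-1/6090) = -61375/609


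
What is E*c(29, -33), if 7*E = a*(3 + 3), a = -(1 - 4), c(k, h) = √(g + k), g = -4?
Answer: 90/7 ≈ 12.857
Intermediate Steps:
c(k, h) = √(-4 + k)
a = 3 (a = -1*(-3) = 3)
E = 18/7 (E = (3*(3 + 3))/7 = (3*6)/7 = (⅐)*18 = 18/7 ≈ 2.5714)
E*c(29, -33) = 18*√(-4 + 29)/7 = 18*√25/7 = (18/7)*5 = 90/7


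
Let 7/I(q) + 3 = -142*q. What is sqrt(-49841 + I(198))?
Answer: I*sqrt(804248784066)/4017 ≈ 223.25*I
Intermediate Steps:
I(q) = 7/(-3 - 142*q)
sqrt(-49841 + I(198)) = sqrt(-49841 - 7/(3 + 142*198)) = sqrt(-49841 - 7/(3 + 28116)) = sqrt(-49841 - 7/28119) = sqrt(-49841 - 7*1/28119) = sqrt(-49841 - 1/4017) = sqrt(-200211298/4017) = I*sqrt(804248784066)/4017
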